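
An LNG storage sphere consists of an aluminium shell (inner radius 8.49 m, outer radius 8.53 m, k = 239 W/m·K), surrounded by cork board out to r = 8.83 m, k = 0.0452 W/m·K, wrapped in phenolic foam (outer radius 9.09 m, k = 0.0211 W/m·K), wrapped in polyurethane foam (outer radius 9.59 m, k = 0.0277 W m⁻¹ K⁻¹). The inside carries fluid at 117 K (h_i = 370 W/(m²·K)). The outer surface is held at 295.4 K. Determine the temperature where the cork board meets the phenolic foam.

Series thermal resistances, inner to outer:
  R_conv,in = 1/(4πr²h) = 1/(4π·8.49²·370) = 2.984×10^-6 K/W
  R_aluminium = (1/8.49 − 1/8.53)/(4πk) = 5.523×10^-4/(4π·239) = 1.839×10^-7 K/W
  R_cork board = (1/8.53 − 1/8.83)/(4πk) = 0.003983/(4π·0.0452) = 0.007012 K/W
  R_phenolic foam = (1/8.83 − 1/9.09)/(4πk) = 0.003239/(4π·0.0211) = 0.01222 K/W
  R_polyurethane foam = (1/9.09 − 1/9.59)/(4πk) = 0.005736/(4π·0.0277) = 0.01648 K/W
ΣR = 2.984×10^-6 + 1.839×10^-7 + 0.007012 + 0.01222 + 0.01648 = 0.03572 K/W
Q = ΔT/ΣR = (117 K − 295.4 K)/0.03572 = -4994 W
From the inner boundary to the cork board/phenolic foam interface, ΣR_partial = 0.007015 K/W.
T_interface = T_in − Q·ΣR_partial = 117 K − (-4994)(0.007015) = 152 K

T = 152 K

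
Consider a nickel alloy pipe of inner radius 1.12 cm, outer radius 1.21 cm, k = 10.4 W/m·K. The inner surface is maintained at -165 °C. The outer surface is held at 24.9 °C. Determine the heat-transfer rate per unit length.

Q' = 2πk·ΔT/ln(r₂/r₁) = 2π × 10.4 × 189.9 / ln(0.0121/0.0112) = 1.61×10^5 W/m

Q' = 1.61×10^5 W/m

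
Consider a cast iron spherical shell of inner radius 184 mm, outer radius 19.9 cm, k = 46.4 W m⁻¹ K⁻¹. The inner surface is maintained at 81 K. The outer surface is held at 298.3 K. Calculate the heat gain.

Q = 4πk·ΔT/(1/r₁ − 1/r₂) = 4π × 46.4 × 217.3 / (1/0.184 − 1/0.199) = 3.09×10^5 W

Q = 3.09×10^5 W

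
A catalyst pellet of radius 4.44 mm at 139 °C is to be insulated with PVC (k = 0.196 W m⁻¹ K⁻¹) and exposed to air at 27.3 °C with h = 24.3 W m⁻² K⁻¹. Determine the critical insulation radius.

r_cr = 1.61 cm

For a sphere, r_cr = 2k_ins/h = 2·0.196/24.3 = 0.0161 m = 1.61 cm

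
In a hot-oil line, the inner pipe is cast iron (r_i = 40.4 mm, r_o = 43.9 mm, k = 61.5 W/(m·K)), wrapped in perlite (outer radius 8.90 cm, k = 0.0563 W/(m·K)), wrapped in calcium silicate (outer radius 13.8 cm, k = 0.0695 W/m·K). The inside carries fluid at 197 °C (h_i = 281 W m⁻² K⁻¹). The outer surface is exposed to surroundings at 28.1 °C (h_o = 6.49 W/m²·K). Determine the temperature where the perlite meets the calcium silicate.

Resistance network (inner→outer):
  R'_conv,in = 1/(2πr h) = 1/(2π·0.0404·281) = 0.01402 m·K/W
  R'_cast iron = ln(0.0439/0.0404)/(2πk) = 0.08308/(2π·61.5) = 2.150×10^-4 m·K/W
  R'_perlite = ln(0.0890/0.0439)/(2πk) = 0.7067/(2π·0.0563) = 1.998 m·K/W
  R'_calcium silicate = ln(0.138/0.0890)/(2πk) = 0.4386/(2π·0.0695) = 1.004 m·K/W
  R'_conv,out = 1/(2πr h) = 1/(2π·0.138·6.49) = 0.1777 m·K/W
ΣR = 0.01402 + 2.150×10^-4 + 1.998 + 1.004 + 0.1777 = 3.194 m·K/W
Q' = ΔT/ΣR = (197 °C − 28.1 °C)/3.194 = 52.88 W/m
From the inner boundary to the perlite/calcium silicate interface, ΣR_partial = 2.012 m·K/W.
T_interface = T_in − Q'·ΣR_partial = 197 °C − (52.88)(2.012) = 90.6 °C

T = 90.6 °C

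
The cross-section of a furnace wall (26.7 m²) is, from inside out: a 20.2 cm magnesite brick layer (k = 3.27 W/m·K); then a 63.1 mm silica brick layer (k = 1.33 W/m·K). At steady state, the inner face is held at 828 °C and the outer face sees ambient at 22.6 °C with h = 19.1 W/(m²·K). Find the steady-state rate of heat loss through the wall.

Q = 133 kW

Resistance network (inner→outer):
  R_magnesite brick = L/(kA) = 0.202/(3.27·26.7) = 0.002314 K/W
  R_silica brick = L/(kA) = 0.0631/(1.33·26.7) = 0.001777 K/W
  R_conv,out = 1/(hA) = 1/(19.1·26.7) = 0.001961 K/W
ΣR = 0.002314 + 0.001777 + 0.001961 = 0.006052 K/W
Q = ΔT/ΣR = (828 °C − 22.6 °C)/0.006052 = 1.33×10^5 W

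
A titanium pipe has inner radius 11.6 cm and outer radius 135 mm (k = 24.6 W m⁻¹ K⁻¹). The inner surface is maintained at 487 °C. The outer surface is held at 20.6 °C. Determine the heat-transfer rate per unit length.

Q' = 4.75×10^5 W/m

Q' = 2πk·ΔT/ln(r₂/r₁) = 2π × 24.6 × 466.4 / ln(0.135/0.116) = 4.75×10^5 W/m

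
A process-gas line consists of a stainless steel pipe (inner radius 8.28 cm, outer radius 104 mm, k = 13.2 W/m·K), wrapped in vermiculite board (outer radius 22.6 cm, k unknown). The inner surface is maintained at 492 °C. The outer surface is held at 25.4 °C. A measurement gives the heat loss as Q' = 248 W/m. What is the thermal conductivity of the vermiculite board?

ΣR = ΔT/Q' = |492 − 25.4|/248 = 1.881 m·K/W
Known resistances:
  R'_stainless steel = ln(0.104/0.0828)/(2πk) = 0.2280/(2π·13.2) = 0.002749 m·K/W
R_vermiculite board = ΣR − ΣR_known = 1.881 − 0.002749 = 1.878 m·K/W
ln(r₂/r₁)/(2πk) = 1.878 ⇒ k = 0.7761/(2π·1.878) = 0.0658 W/m·K

k = 0.0658 W/m·K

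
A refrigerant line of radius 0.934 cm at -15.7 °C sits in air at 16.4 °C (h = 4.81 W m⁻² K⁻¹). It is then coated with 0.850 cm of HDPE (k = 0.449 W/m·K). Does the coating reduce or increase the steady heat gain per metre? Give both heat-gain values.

Critical radius for a cylinder: r_cr = k/h = 0.0933 m = 9.33 cm.
Outer radius after coating: r₂ = 0.00934 + 0.00850 = 0.01784 m.
Since r₁ < r_cr and r₂ ≤ r_cr, the coating moves toward the maximum at r_cr — heat gain rises.
Bare: R = 1/(2πr₁h) = 3.543 m·K/W; Q = 32.1/3.543 = 9.06 W/m.
Coated: R = R_cond + R_conv = 2.084 m·K/W; Q = 32.1/2.084 = 15.4 W/m.

increases: 9.06 → 15.4 W/m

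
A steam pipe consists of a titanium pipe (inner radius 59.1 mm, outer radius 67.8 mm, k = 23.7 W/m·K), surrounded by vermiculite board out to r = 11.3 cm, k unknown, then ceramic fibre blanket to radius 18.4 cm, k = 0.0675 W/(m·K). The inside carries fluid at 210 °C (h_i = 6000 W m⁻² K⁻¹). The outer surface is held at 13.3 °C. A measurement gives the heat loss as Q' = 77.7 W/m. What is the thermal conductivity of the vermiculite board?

ΣR = ΔT/Q' = |210 − 13.3|/77.7 = 2.532 m·K/W
Known resistances:
  R'_conv,in = 1/(2πr h) = 1/(2π·0.0591·6000) = 4.488×10^-4 m·K/W
  R'_titanium = ln(0.0678/0.0591)/(2πk) = 0.1373/(2π·23.7) = 9.222×10^-4 m·K/W
  R'_ceramic fibre blanket = ln(0.184/0.113)/(2πk) = 0.4875/(2π·0.0675) = 1.150 m·K/W
R_vermiculite board = ΣR − ΣR_known = 2.532 − 1.151 = 1.381 m·K/W
ln(r₂/r₁)/(2πk) = 1.381 ⇒ k = 0.5108/(2π·1.381) = 0.0589 W/m·K

k = 0.0589 W/m·K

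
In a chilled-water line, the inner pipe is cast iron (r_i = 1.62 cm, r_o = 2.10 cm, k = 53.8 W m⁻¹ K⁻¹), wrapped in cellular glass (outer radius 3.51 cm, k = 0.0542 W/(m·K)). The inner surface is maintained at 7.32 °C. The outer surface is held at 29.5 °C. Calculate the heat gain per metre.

Resistance network (inner→outer):
  R'_cast iron = ln(0.0210/0.0162)/(2πk) = 0.2595/(2π·53.8) = 7.677×10^-4 m·K/W
  R'_cellular glass = ln(0.0351/0.0210)/(2πk) = 0.5137/(2π·0.0542) = 1.508 m·K/W
ΣR = 7.677×10^-4 + 1.508 = 1.509 m·K/W
Q' = ΔT/ΣR = (7.32 °C − 29.5 °C)/1.509 = -14.7 W/m
(Negative Q' ⇒ heat flows inward; heat gain = 14.7 W/m.)

Q' = 14.7 W/m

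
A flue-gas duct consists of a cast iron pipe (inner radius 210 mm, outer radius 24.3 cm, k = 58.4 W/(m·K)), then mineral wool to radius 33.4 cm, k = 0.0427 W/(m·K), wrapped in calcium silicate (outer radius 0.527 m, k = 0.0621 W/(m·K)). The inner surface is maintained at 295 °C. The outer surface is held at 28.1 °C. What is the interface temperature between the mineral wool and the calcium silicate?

Series thermal resistances, inner to outer:
  R'_cast iron = ln(0.243/0.210)/(2πk) = 0.1460/(2π·58.4) = 3.978×10^-4 m·K/W
  R'_mineral wool = ln(0.334/0.243)/(2πk) = 0.3181/(2π·0.0427) = 1.186 m·K/W
  R'_calcium silicate = ln(0.527/0.334)/(2πk) = 0.4561/(2π·0.0621) = 1.169 m·K/W
ΣR = 3.978×10^-4 + 1.186 + 1.169 = 2.355 m·K/W
Q' = ΔT/ΣR = (295 °C − 28.1 °C)/2.355 = 113.3 W/m
From the inner boundary to the mineral wool/calcium silicate interface, ΣR_partial = 1.186 m·K/W.
T_interface = T_in − Q'·ΣR_partial = 295 °C − (113.3)(1.186) = 161 °C

T = 161 °C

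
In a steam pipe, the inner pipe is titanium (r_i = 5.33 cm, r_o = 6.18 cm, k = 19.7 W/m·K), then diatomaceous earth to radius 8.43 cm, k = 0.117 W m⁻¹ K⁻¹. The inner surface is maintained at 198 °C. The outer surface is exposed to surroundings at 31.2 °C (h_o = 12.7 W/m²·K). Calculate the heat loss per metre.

Q' = 292 W/m

Series thermal resistances, inner to outer:
  R'_titanium = ln(0.0618/0.0533)/(2πk) = 0.1480/(2π·19.7) = 0.001195 m·K/W
  R'_diatomaceous earth = ln(0.0843/0.0618)/(2πk) = 0.3105/(2π·0.117) = 0.4223 m·K/W
  R'_conv,out = 1/(2πr h) = 1/(2π·0.0843·12.7) = 0.1487 m·K/W
ΣR = 0.001195 + 0.4223 + 0.1487 = 0.5722 m·K/W
Q' = ΔT/ΣR = (198 °C − 31.2 °C)/0.5722 = 292 W/m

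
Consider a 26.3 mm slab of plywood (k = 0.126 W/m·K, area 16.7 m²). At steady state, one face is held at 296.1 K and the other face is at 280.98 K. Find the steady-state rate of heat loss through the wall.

Q = kA·ΔT/L = 0.126 × 16.7 × |296.1 K − 280.98 K| / 0.0263 = 1210 W

Q = 1210 W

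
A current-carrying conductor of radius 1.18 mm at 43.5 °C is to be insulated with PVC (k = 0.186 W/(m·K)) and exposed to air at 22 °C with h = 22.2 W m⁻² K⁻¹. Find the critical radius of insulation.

For a cylinder, r_cr = k_ins/h = 0.186/22.2 = 0.00838 m = 0.838 cm

r_cr = 0.838 cm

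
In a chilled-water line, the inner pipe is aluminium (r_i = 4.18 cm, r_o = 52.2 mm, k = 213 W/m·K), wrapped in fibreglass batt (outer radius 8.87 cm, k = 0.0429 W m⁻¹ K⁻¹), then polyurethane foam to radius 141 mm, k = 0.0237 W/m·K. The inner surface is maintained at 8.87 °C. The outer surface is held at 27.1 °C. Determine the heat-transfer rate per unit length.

Q' = 3.59 W/m

Treat each layer as a resistance in series:
  R'_aluminium = ln(0.0522/0.0418)/(2πk) = 0.2222/(2π·213) = 1.660×10^-4 m·K/W
  R'_fibreglass batt = ln(0.0887/0.0522)/(2πk) = 0.5302/(2π·0.0429) = 1.967 m·K/W
  R'_polyurethane foam = ln(0.141/0.0887)/(2πk) = 0.4635/(2π·0.0237) = 3.113 m·K/W
ΣR = 1.660×10^-4 + 1.967 + 3.113 = 5.080 m·K/W
Q' = ΔT/ΣR = (8.87 °C − 27.1 °C)/5.080 = -3.59 W/m
(Negative Q' ⇒ heat flows inward; heat gain = 3.59 W/m.)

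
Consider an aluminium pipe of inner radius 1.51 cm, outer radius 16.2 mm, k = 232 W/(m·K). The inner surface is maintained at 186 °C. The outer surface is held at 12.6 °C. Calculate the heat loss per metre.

Q' = 3.59×10^6 W/m

Q' = 2πk·ΔT/ln(r₂/r₁) = 2π × 232 × 173.4 / ln(0.0162/0.0151) = 3.59×10^6 W/m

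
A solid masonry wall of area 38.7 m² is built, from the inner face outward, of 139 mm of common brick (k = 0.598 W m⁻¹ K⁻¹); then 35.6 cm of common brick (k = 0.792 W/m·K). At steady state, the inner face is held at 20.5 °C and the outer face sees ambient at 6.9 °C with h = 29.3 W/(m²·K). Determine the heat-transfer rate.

Treat each layer as a resistance in series:
  R_common brick = L/(kA) = 0.139/(0.598·38.7) = 0.006006 K/W
  R_common brick = L/(kA) = 0.356/(0.792·38.7) = 0.01161 K/W
  R_conv,out = 1/(hA) = 1/(29.3·38.7) = 8.819×10^-4 K/W
ΣR = 0.006006 + 0.01161 + 8.819×10^-4 = 0.01850 K/W
Q = ΔT/ΣR = (20.5 °C − 6.9 °C)/0.01850 = 735 W

Q = 735 W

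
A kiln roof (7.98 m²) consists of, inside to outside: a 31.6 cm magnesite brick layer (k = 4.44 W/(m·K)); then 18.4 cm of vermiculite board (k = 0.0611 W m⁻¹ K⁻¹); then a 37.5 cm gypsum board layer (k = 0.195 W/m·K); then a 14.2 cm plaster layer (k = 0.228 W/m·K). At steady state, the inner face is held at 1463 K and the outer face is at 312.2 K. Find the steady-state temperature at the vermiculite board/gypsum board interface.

T = 833 K

Resistance network (inner→outer):
  R_magnesite brick = L/(kA) = 0.316/(4.44·7.98) = 0.008919 K/W
  R_vermiculite board = L/(kA) = 0.184/(0.0611·7.98) = 0.3774 K/W
  R_gypsum board = L/(kA) = 0.375/(0.195·7.98) = 0.2410 K/W
  R_plaster = L/(kA) = 0.142/(0.228·7.98) = 0.07805 K/W
ΣR = 0.008919 + 0.3774 + 0.2410 + 0.07805 = 0.7054 K/W
Q = ΔT/ΣR = (1463 K − 312.2 K)/0.7054 = 1631 W
From the inner boundary to the vermiculite board/gypsum board interface, ΣR_partial = 0.3863 K/W.
T_interface = T_in − Q·ΣR_partial = 1463 K − (1631)(0.3863) = 833 K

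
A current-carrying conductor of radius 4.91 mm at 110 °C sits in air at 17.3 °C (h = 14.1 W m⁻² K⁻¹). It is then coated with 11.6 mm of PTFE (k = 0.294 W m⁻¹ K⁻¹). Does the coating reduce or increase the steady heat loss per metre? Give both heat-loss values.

increases: 40.3 → 69.2 W/m

Critical radius for a cylinder: r_cr = k/h = 0.0209 m = 2.09 cm.
Outer radius after coating: r₂ = 0.00491 + 0.0116 = 0.01651 m.
Since r₁ < r_cr and r₂ ≤ r_cr, the coating moves toward the maximum at r_cr — heat loss rises.
Bare: R = 1/(2πr₁h) = 2.299 m·K/W; Q = 92.7/2.299 = 40.3 W/m.
Coated: R = R_cond + R_conv = 1.340 m·K/W; Q = 92.7/1.340 = 69.2 W/m.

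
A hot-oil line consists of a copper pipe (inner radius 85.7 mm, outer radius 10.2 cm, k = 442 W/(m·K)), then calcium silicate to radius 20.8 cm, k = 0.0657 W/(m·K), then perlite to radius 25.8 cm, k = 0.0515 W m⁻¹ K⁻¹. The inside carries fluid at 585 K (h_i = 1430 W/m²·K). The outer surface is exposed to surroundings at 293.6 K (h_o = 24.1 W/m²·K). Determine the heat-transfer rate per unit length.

Q' = 120 W/m

Series thermal resistances, inner to outer:
  R'_conv,in = 1/(2πr h) = 1/(2π·0.0857·1430) = 0.001299 m·K/W
  R'_copper = ln(0.102/0.0857)/(2πk) = 0.1741/(2π·442) = 6.270×10^-5 m·K/W
  R'_calcium silicate = ln(0.208/0.102)/(2πk) = 0.7126/(2π·0.0657) = 1.726 m·K/W
  R'_perlite = ln(0.258/0.208)/(2πk) = 0.2154/(2π·0.0515) = 0.6657 m·K/W
  R'_conv,out = 1/(2πr h) = 1/(2π·0.258·24.1) = 0.02560 m·K/W
ΣR = 0.001299 + 6.270×10^-5 + 1.726 + 0.6657 + 0.02560 = 2.419 m·K/W
Q' = ΔT/ΣR = (585 K − 293.6 K)/2.419 = 120 W/m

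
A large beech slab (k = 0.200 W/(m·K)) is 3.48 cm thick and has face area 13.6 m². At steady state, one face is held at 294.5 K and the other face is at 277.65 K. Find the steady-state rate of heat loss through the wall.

Q = kA·ΔT/L = 0.200 × 13.6 × |294.5 K − 277.65 K| / 0.0348 = 1320 W

Q = 1320 W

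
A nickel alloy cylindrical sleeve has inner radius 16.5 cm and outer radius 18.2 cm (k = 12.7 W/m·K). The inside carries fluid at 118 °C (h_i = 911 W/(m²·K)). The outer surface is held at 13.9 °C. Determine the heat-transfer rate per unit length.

Series thermal resistances, inner to outer:
  R'_conv,in = 1/(2πr h) = 1/(2π·0.165·911) = 0.001059 m·K/W
  R'_nickel alloy = ln(0.182/0.165)/(2πk) = 0.09806/(2π·12.7) = 0.001229 m·K/W
ΣR = 0.001059 + 0.001229 = 0.002288 m·K/W
Q' = ΔT/ΣR = (118 °C − 13.9 °C)/0.002288 = 45500 W/m

Q' = 45500 W/m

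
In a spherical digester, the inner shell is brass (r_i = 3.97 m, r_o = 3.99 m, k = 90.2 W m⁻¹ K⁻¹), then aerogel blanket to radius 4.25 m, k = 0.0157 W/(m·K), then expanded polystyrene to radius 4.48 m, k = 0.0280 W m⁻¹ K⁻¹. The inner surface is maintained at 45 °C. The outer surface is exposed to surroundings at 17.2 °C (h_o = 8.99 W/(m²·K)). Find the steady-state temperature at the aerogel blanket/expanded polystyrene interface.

Treat each layer as a resistance in series:
  R_brass = (1/3.97 − 1/3.99)/(4πk) = 0.001263/(4π·90.2) = 1.114×10^-6 K/W
  R_aerogel blanket = (1/3.99 − 1/4.25)/(4πk) = 0.01533/(4π·0.0157) = 0.07771 K/W
  R_expanded polystyrene = (1/4.25 − 1/4.48)/(4πk) = 0.01208/(4π·0.0280) = 0.03433 K/W
  R_conv,out = 1/(4πr²h) = 1/(4π·4.48²·8.99) = 4.410×10^-4 K/W
ΣR = 1.114×10^-6 + 0.07771 + 0.03433 + 4.410×10^-4 = 0.1125 K/W
Q = ΔT/ΣR = (45 °C − 17.2 °C)/0.1125 = 247.1 W
From the inner boundary to the aerogel blanket/expanded polystyrene interface, ΣR_partial = 0.07771 K/W.
T_interface = T_in − Q·ΣR_partial = 45 °C − (247.1)(0.07771) = 25.8 °C

T = 25.8 °C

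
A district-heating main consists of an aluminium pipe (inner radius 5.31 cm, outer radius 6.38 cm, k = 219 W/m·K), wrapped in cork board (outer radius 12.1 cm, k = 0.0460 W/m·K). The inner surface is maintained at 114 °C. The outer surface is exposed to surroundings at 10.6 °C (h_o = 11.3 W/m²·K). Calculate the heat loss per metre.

Treat each layer as a resistance in series:
  R'_aluminium = ln(0.0638/0.0531)/(2πk) = 0.1836/(2π·219) = 1.334×10^-4 m·K/W
  R'_cork board = ln(0.121/0.0638)/(2πk) = 0.6400/(2π·0.0460) = 2.214 m·K/W
  R'_conv,out = 1/(2πr h) = 1/(2π·0.121·11.3) = 0.1164 m·K/W
ΣR = 1.334×10^-4 + 2.214 + 0.1164 = 2.331 m·K/W
Q' = ΔT/ΣR = (114 °C − 10.6 °C)/2.331 = 44.4 W/m

Q' = 44.4 W/m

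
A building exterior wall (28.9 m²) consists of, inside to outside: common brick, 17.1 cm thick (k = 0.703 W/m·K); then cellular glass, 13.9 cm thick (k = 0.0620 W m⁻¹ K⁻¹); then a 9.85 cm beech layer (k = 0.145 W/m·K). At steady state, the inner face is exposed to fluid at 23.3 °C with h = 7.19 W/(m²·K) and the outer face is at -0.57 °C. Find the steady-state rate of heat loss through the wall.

Treat each layer as a resistance in series:
  R_conv,in = 1/(hA) = 1/(7.19·28.9) = 0.004813 K/W
  R_common brick = L/(kA) = 0.171/(0.703·28.9) = 0.008417 K/W
  R_cellular glass = L/(kA) = 0.139/(0.0620·28.9) = 0.07758 K/W
  R_beech = L/(kA) = 0.0985/(0.145·28.9) = 0.02351 K/W
ΣR = 0.004813 + 0.008417 + 0.07758 + 0.02351 = 0.1143 K/W
Q = ΔT/ΣR = (23.3 °C − -0.57 °C)/0.1143 = 209 W

Q = 209 W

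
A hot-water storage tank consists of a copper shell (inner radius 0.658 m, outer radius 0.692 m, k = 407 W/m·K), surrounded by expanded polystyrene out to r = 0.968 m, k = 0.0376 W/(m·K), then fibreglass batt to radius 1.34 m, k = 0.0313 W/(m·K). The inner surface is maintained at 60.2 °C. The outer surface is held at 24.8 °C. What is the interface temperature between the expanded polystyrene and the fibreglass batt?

Resistance network (inner→outer):
  R_copper = (1/0.658 − 1/0.692)/(4πk) = 0.07467/(4π·407) = 1.460×10^-5 K/W
  R_expanded polystyrene = (1/0.692 − 1/0.968)/(4πk) = 0.4120/(4π·0.0376) = 0.8720 K/W
  R_fibreglass batt = (1/0.968 − 1/1.34)/(4πk) = 0.2868/(4π·0.0313) = 0.7291 K/W
ΣR = 1.460×10^-5 + 0.8720 + 0.7291 = 1.601 K/W
Q = ΔT/ΣR = (60.2 °C − 24.8 °C)/1.601 = 22.11 W
From the inner boundary to the expanded polystyrene/fibreglass batt interface, ΣR_partial = 0.8720 K/W.
T_interface = T_in − Q·ΣR_partial = 60.2 °C − (22.11)(0.8720) = 40.9 °C

T = 40.9 °C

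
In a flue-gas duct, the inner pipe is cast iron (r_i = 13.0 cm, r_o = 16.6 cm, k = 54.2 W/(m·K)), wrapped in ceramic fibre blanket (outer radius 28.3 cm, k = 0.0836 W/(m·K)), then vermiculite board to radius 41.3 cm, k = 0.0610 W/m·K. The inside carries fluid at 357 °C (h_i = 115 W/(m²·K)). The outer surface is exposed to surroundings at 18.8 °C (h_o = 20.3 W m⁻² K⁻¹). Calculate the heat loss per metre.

Resistance network (inner→outer):
  R'_conv,in = 1/(2πr h) = 1/(2π·0.130·115) = 0.01065 m·K/W
  R'_cast iron = ln(0.166/0.130)/(2πk) = 0.2445/(2π·54.2) = 7.178×10^-4 m·K/W
  R'_ceramic fibre blanket = ln(0.283/0.166)/(2πk) = 0.5335/(2π·0.0836) = 1.016 m·K/W
  R'_vermiculite board = ln(0.413/0.283)/(2πk) = 0.3780/(2π·0.0610) = 0.9862 m·K/W
  R'_conv,out = 1/(2πr h) = 1/(2π·0.413·20.3) = 0.01898 m·K/W
ΣR = 0.01065 + 7.178×10^-4 + 1.016 + 0.9862 + 0.01898 = 2.033 m·K/W
Q' = ΔT/ΣR = (357 °C − 18.8 °C)/2.033 = 166 W/m

Q' = 166 W/m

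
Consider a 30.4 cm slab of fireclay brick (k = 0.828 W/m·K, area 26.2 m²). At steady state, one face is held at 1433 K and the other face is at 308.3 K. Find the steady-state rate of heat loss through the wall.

Q = 80.3 kW

Q = kA·ΔT/L = 0.828 × 26.2 × |1433 K − 308.3 K| / 0.304 = 80300 W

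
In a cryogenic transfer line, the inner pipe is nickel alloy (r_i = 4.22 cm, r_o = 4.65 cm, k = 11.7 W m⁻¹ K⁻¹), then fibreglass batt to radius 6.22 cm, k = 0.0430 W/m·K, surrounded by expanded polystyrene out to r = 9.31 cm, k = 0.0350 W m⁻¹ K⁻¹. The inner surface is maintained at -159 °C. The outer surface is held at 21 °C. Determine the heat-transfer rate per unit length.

Q' = 61.8 W/m

Treat each layer as a resistance in series:
  R'_nickel alloy = ln(0.0465/0.0422)/(2πk) = 0.09703/(2π·11.7) = 0.001320 m·K/W
  R'_fibreglass batt = ln(0.0622/0.0465)/(2πk) = 0.2909/(2π·0.0430) = 1.077 m·K/W
  R'_expanded polystyrene = ln(0.0931/0.0622)/(2πk) = 0.4033/(2π·0.0350) = 1.834 m·K/W
ΣR = 0.001320 + 1.077 + 1.834 = 2.912 m·K/W
Q' = ΔT/ΣR = (-159 °C − 21 °C)/2.912 = -61.8 W/m
(Negative Q' ⇒ heat flows inward; heat gain = 61.8 W/m.)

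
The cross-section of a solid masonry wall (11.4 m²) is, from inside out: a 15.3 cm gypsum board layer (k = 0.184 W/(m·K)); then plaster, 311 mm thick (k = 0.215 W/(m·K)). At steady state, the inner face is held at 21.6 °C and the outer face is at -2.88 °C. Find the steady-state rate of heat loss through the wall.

Resistance network (inner→outer):
  R_gypsum board = L/(kA) = 0.153/(0.184·11.4) = 0.07294 K/W
  R_plaster = L/(kA) = 0.311/(0.215·11.4) = 0.1269 K/W
ΣR = 0.07294 + 0.1269 = 0.1998 K/W
Q = ΔT/ΣR = (21.6 °C − -2.88 °C)/0.1998 = 123 W

Q = 123 W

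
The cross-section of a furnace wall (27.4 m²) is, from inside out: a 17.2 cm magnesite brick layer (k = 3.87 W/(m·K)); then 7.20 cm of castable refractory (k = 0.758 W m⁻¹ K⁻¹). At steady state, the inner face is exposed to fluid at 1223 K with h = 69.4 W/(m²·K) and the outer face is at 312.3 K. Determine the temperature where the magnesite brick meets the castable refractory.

T = 875 K

Resistance network (inner→outer):
  R_conv,in = 1/(hA) = 1/(69.4·27.4) = 5.259×10^-4 K/W
  R_magnesite brick = L/(kA) = 0.172/(3.87·27.4) = 0.001622 K/W
  R_castable refractory = L/(kA) = 0.0720/(0.758·27.4) = 0.003467 K/W
ΣR = 5.259×10^-4 + 0.001622 + 0.003467 = 0.005615 K/W
Q = ΔT/ΣR = (1223 K − 312.3 K)/0.005615 = 1.622×10^5 W
From the inner boundary to the magnesite brick/castable refractory interface, ΣR_partial = 0.002148 K/W.
T_interface = T_in − Q·ΣR_partial = 1223 K − (1.622×10^5)(0.002148) = 875 K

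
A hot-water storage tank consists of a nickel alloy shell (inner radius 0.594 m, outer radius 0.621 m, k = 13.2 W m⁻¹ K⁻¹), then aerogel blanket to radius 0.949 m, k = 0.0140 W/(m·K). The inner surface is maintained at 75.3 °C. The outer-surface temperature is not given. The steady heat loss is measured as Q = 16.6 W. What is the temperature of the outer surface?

T_out = 22.8 °C

Series resistances:
  R_nickel alloy = (1/0.594 − 1/0.621)/(4πk) = 0.07320/(4π·13.2) = 4.413×10^-4 K/W
  R_aerogel blanket = (1/0.621 − 1/0.949)/(4πk) = 0.5566/(4π·0.0140) = 3.164 K/W
ΣR = 3.164 K/W
ΔT = Q·ΣR = 16.6 × 3.164 = 52.52 K
Heat flows outward, so T_out = T_in − ΔT = 75.3 − 52.52 = 22.8 °C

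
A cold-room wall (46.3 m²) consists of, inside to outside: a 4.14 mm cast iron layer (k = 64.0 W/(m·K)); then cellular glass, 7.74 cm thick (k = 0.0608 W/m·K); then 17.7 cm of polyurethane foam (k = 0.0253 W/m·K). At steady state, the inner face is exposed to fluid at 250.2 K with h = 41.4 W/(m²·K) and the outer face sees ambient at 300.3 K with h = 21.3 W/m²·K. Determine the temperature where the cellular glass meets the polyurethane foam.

Series thermal resistances, inner to outer:
  R_conv,in = 1/(hA) = 1/(41.4·46.3) = 5.217×10^-4 K/W
  R_cast iron = L/(kA) = 0.00414/(64.0·46.3) = 1.397×10^-6 K/W
  R_cellular glass = L/(kA) = 0.0774/(0.0608·46.3) = 0.02750 K/W
  R_polyurethane foam = L/(kA) = 0.177/(0.0253·46.3) = 0.1511 K/W
  R_conv,out = 1/(hA) = 1/(21.3·46.3) = 0.001014 K/W
ΣR = 5.217×10^-4 + 1.397×10^-6 + 0.02750 + 0.1511 + 0.001014 = 0.1801 K/W
Q = ΔT/ΣR = (250.2 K − 300.3 K)/0.1801 = -278.2 W
From the inner boundary to the cellular glass/polyurethane foam interface, ΣR_partial = 0.02802 K/W.
T_interface = T_in − Q·ΣR_partial = 250.2 K − (-278.2)(0.02802) = 258.0 K

T = 258.0 K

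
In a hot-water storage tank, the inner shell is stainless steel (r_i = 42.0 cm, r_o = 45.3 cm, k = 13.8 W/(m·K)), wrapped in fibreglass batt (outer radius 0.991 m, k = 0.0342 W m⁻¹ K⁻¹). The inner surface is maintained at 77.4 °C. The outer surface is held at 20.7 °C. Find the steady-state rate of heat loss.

Treat each layer as a resistance in series:
  R_stainless steel = (1/0.420 − 1/0.453)/(4πk) = 0.1734/(4π·13.8) = 0.001000 K/W
  R_fibreglass batt = (1/0.453 − 1/0.991)/(4πk) = 1.198/(4π·0.0342) = 2.789 K/W
ΣR = 0.001000 + 2.789 = 2.790 K/W
Q = ΔT/ΣR = (77.4 °C − 20.7 °C)/2.790 = 20.3 W

Q = 20.3 W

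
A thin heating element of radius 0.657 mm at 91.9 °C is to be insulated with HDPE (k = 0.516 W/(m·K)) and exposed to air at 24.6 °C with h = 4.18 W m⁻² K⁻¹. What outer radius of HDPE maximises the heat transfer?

r_cr = 12.3 cm

For a cylinder, r_cr = k_ins/h = 0.516/4.18 = 0.123 m = 12.3 cm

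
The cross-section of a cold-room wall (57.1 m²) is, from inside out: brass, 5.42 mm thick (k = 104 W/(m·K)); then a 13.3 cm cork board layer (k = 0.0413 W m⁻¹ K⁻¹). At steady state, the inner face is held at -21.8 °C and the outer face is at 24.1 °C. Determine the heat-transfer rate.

Resistance network (inner→outer):
  R_brass = L/(kA) = 0.00542/(104·57.1) = 9.127×10^-7 K/W
  R_cork board = L/(kA) = 0.133/(0.0413·57.1) = 0.05640 K/W
ΣR = 9.127×10^-7 + 0.05640 = 0.05640 K/W
Q = ΔT/ΣR = (-21.8 °C − 24.1 °C)/0.05640 = -814 W
(Negative Q ⇒ heat flows inward; heat gain = 814 W.)

Q = 814 W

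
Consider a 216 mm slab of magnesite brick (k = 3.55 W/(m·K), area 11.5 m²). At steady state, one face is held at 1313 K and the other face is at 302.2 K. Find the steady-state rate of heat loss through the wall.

Q = kA·ΔT/L = 3.55 × 11.5 × |1313 K − 302.2 K| / 0.216 = 1.91×10^5 W

Q = 1.91×10^5 W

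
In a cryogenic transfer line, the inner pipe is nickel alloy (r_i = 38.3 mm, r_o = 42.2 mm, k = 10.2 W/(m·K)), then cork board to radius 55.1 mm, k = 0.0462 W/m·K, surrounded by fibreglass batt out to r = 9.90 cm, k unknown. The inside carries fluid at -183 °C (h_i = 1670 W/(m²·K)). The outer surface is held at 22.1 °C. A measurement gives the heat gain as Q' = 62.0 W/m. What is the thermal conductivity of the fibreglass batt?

k = 0.0391 W/m·K

ΣR = ΔT/Q' = |-183 − 22.1|/62.0 = 3.308 m·K/W
Known resistances:
  R'_conv,in = 1/(2πr h) = 1/(2π·0.0383·1670) = 0.002488 m·K/W
  R'_nickel alloy = ln(0.0422/0.0383)/(2πk) = 0.09697/(2π·10.2) = 0.001513 m·K/W
  R'_cork board = ln(0.0551/0.0422)/(2πk) = 0.2667/(2π·0.0462) = 0.9189 m·K/W
R_fibreglass batt = ΣR − ΣR_known = 3.308 − 0.9229 = 2.385 m·K/W
ln(r₂/r₁)/(2πk) = 2.385 ⇒ k = 0.5860/(2π·2.385) = 0.0391 W/m·K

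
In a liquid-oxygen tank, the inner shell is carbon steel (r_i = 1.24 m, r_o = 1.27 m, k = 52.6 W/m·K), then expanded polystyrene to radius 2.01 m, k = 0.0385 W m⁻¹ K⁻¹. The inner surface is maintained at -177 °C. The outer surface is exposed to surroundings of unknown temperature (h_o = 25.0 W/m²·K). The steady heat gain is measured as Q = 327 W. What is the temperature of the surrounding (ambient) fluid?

Sum the resistances:
  R_carbon steel = (1/1.24 − 1/1.27)/(4πk) = 0.01905/(4π·52.6) = 2.882×10^-5 K/W
  R_expanded polystyrene = (1/1.27 − 1/2.01)/(4πk) = 0.2899/(4π·0.0385) = 0.5992 K/W
  R_conv,out = 1/(4πr²h) = 1/(4π·2.01²·25.0) = 7.879×10^-4 K/W
ΣR = 0.6000 K/W
ΔT = Q·ΣR = 327 × 0.6000 = 196.2 K
Heat flows inward, so T_out = T_in + ΔT = -177 + 196.2 = 19.2 °C

T_out = 19.2 °C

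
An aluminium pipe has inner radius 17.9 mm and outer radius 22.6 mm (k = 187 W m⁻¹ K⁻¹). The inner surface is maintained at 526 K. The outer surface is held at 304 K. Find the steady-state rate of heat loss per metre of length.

Q' = 2πk·ΔT/ln(r₂/r₁) = 2π × 187 × 222 / ln(0.0226/0.0179) = 1.12×10^6 W/m

Q' = 1120 kW/m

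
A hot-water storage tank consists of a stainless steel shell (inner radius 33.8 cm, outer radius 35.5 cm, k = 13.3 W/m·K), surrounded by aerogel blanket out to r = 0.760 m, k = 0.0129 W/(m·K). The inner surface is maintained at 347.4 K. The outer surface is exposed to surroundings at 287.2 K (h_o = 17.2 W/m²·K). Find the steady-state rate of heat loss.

Series thermal resistances, inner to outer:
  R_stainless steel = (1/0.338 − 1/0.355)/(4πk) = 0.1417/(4π·13.3) = 8.477×10^-4 K/W
  R_aerogel blanket = (1/0.355 − 1/0.760)/(4πk) = 1.501/(4π·0.0129) = 9.260 K/W
  R_conv,out = 1/(4πr²h) = 1/(4π·0.760²·17.2) = 0.008010 K/W
ΣR = 8.477×10^-4 + 9.260 + 0.008010 = 9.269 K/W
Q = ΔT/ΣR = (347.4 K − 287.2 K)/9.269 = 6.49 W

Q = 6.49 W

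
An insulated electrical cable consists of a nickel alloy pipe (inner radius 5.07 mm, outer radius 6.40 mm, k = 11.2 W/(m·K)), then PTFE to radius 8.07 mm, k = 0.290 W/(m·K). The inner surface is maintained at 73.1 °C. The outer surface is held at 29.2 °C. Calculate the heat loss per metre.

Treat each layer as a resistance in series:
  R'_nickel alloy = ln(0.00640/0.00507)/(2πk) = 0.2330/(2π·11.2) = 0.003310 m·K/W
  R'_PTFE = ln(0.00807/0.00640)/(2πk) = 0.2319/(2π·0.290) = 0.1272 m·K/W
ΣR = 0.003310 + 0.1272 = 0.1305 m·K/W
Q' = ΔT/ΣR = (73.1 °C − 29.2 °C)/0.1305 = 336 W/m

Q' = 336 W/m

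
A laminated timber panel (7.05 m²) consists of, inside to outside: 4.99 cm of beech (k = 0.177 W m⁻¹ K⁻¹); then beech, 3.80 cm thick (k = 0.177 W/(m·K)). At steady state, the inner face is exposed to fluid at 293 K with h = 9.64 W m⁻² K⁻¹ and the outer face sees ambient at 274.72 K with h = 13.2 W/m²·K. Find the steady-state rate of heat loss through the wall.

Treat each layer as a resistance in series:
  R_conv,in = 1/(hA) = 1/(9.64·7.05) = 0.01471 K/W
  R_beech = L/(kA) = 0.0499/(0.177·7.05) = 0.03999 K/W
  R_beech = L/(kA) = 0.0380/(0.177·7.05) = 0.03045 K/W
  R_conv,out = 1/(hA) = 1/(13.2·7.05) = 0.01075 K/W
ΣR = 0.01471 + 0.03999 + 0.03045 + 0.01075 = 0.09590 K/W
Q = ΔT/ΣR = (293 K − 274.72 K)/0.09590 = 191 W

Q = 191 W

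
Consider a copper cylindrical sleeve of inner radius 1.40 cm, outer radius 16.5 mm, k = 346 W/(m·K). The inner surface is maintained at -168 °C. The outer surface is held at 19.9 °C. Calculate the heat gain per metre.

Q' = 2πk·ΔT/ln(r₂/r₁) = 2π × 346 × 187.9 / ln(0.0165/0.0140) = 2.49×10^6 W/m

Q' = 2490 kW/m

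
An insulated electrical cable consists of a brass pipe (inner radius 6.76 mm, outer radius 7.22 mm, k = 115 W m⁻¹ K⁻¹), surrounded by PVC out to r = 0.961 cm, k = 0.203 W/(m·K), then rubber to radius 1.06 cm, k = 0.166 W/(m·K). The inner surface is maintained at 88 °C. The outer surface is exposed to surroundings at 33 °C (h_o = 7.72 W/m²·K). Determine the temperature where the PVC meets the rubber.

Resistance network (inner→outer):
  R'_brass = ln(0.00722/0.00676)/(2πk) = 0.06583/(2π·115) = 9.111×10^-5 m·K/W
  R'_PVC = ln(0.00961/0.00722)/(2πk) = 0.2859/(2π·0.203) = 0.2242 m·K/W
  R'_rubber = ln(0.0106/0.00961)/(2πk) = 0.09805/(2π·0.166) = 0.09401 m·K/W
  R'_conv,out = 1/(2πr h) = 1/(2π·0.0106·7.72) = 1.945 m·K/W
ΣR = 9.111×10^-5 + 0.2242 + 0.09401 + 1.945 = 2.263 m·K/W
Q' = ΔT/ΣR = (88 °C − 33 °C)/2.263 = 24.30 W/m
From the inner boundary to the PVC/rubber interface, ΣR_partial = 0.2243 m·K/W.
T_interface = T_in − Q'·ΣR_partial = 88 °C − (24.30)(0.2243) = 82.5 °C

T = 82.5 °C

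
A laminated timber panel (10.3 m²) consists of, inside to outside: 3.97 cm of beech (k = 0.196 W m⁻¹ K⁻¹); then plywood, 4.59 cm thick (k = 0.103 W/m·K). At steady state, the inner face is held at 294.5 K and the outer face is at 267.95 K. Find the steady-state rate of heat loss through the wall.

Q = 422 W

Series thermal resistances, inner to outer:
  R_beech = L/(kA) = 0.0397/(0.196·10.3) = 0.01967 K/W
  R_plywood = L/(kA) = 0.0459/(0.103·10.3) = 0.04327 K/W
ΣR = 0.01967 + 0.04327 = 0.06294 K/W
Q = ΔT/ΣR = (294.5 K − 267.95 K)/0.06294 = 422 W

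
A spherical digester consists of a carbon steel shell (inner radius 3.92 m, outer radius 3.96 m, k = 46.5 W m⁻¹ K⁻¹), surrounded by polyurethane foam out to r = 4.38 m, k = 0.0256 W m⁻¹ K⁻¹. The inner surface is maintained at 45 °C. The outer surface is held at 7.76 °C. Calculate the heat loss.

Treat each layer as a resistance in series:
  R_carbon steel = (1/3.92 − 1/3.96)/(4πk) = 0.002577/(4π·46.5) = 4.410×10^-6 K/W
  R_polyurethane foam = (1/3.96 − 1/4.38)/(4πk) = 0.02421/(4π·0.0256) = 0.07527 K/W
ΣR = 4.410×10^-6 + 0.07527 = 0.07527 K/W
Q = ΔT/ΣR = (45 °C − 7.76 °C)/0.07527 = 495 W

Q = 495 W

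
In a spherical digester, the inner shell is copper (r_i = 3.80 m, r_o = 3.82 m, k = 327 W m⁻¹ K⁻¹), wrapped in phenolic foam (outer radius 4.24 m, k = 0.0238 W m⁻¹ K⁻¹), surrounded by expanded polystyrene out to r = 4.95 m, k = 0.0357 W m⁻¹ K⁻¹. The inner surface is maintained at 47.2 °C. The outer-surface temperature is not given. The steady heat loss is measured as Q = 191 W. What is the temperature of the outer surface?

T_out = 16.2 °C

Sum the resistances:
  R_copper = (1/3.80 − 1/3.82)/(4πk) = 0.001378/(4π·327) = 3.353×10^-7 K/W
  R_phenolic foam = (1/3.82 − 1/4.24)/(4πk) = 0.02593/(4π·0.0238) = 0.08670 K/W
  R_expanded polystyrene = (1/4.24 − 1/4.95)/(4πk) = 0.03383/(4π·0.0357) = 0.07541 K/W
ΣR = 0.1621 K/W
ΔT = Q·ΣR = 191 × 0.1621 = 30.96 K
Heat flows outward, so T_out = T_in − ΔT = 47.2 − 30.96 = 16.2 °C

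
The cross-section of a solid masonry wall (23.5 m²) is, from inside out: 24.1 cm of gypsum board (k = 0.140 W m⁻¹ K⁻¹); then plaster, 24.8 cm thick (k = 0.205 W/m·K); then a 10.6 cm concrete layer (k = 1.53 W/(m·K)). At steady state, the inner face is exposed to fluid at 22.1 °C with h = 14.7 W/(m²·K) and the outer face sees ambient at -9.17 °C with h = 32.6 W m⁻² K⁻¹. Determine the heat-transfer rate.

Treat each layer as a resistance in series:
  R_conv,in = 1/(hA) = 1/(14.7·23.5) = 0.002895 K/W
  R_gypsum board = L/(kA) = 0.241/(0.140·23.5) = 0.07325 K/W
  R_plaster = L/(kA) = 0.248/(0.205·23.5) = 0.05148 K/W
  R_concrete = L/(kA) = 0.106/(1.53·23.5) = 0.002948 K/W
  R_conv,out = 1/(hA) = 1/(32.6·23.5) = 0.001305 K/W
ΣR = 0.002895 + 0.07325 + 0.05148 + 0.002948 + 0.001305 = 0.1319 K/W
Q = ΔT/ΣR = (22.1 °C − -9.17 °C)/0.1319 = 237 W

Q = 237 W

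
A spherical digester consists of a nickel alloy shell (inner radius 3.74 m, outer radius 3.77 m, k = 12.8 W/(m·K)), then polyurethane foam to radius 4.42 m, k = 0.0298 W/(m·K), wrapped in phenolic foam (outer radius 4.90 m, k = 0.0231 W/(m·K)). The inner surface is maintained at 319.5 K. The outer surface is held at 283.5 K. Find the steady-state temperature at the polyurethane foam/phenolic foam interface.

T = 298.7 K

Resistance network (inner→outer):
  R_nickel alloy = (1/3.74 − 1/3.77)/(4πk) = 0.002128/(4π·12.8) = 1.323×10^-5 K/W
  R_polyurethane foam = (1/3.77 − 1/4.42)/(4πk) = 0.03901/(4π·0.0298) = 0.1042 K/W
  R_phenolic foam = (1/4.42 − 1/4.90)/(4πk) = 0.02216/(4π·0.0231) = 0.07635 K/W
ΣR = 1.323×10^-5 + 0.1042 + 0.07635 = 0.1806 K/W
Q = ΔT/ΣR = (319.5 K − 283.5 K)/0.1806 = 199.3 W
From the inner boundary to the polyurethane foam/phenolic foam interface, ΣR_partial = 0.1042 K/W.
T_interface = T_in − Q·ΣR_partial = 319.5 K − (199.3)(0.1042) = 298.7 K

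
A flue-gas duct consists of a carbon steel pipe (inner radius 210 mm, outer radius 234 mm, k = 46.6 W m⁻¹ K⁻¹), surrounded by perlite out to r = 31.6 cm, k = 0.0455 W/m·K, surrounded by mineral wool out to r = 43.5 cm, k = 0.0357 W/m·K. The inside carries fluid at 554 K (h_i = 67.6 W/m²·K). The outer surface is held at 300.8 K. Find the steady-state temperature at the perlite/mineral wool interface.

Resistance network (inner→outer):
  R'_conv,in = 1/(2πr h) = 1/(2π·0.210·67.6) = 0.01121 m·K/W
  R'_carbon steel = ln(0.234/0.210)/(2πk) = 0.1082/(2π·46.6) = 3.696×10^-4 m·K/W
  R'_perlite = ln(0.316/0.234)/(2πk) = 0.3004/(2π·0.0455) = 1.051 m·K/W
  R'_mineral wool = ln(0.435/0.316)/(2πk) = 0.3196/(2π·0.0357) = 1.425 m·K/W
ΣR = 0.01121 + 3.696×10^-4 + 1.051 + 1.425 = 2.488 m·K/W
Q' = ΔT/ΣR = (554 K − 300.8 K)/2.488 = 101.8 W/m
From the inner boundary to the perlite/mineral wool interface, ΣR_partial = 1.063 m·K/W.
T_interface = T_in − Q'·ΣR_partial = 554 K − (101.8)(1.063) = 446 K

T = 446 K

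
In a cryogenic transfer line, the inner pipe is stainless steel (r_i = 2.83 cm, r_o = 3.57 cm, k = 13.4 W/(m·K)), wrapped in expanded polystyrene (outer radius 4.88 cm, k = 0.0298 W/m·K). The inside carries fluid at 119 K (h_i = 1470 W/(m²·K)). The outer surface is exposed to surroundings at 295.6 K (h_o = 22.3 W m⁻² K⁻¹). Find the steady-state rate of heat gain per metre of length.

Treat each layer as a resistance in series:
  R'_conv,in = 1/(2πr h) = 1/(2π·0.0283·1470) = 0.003826 m·K/W
  R'_stainless steel = ln(0.0357/0.0283)/(2πk) = 0.2323/(2π·13.4) = 0.002759 m·K/W
  R'_expanded polystyrene = ln(0.0488/0.0357)/(2πk) = 0.3126/(2π·0.0298) = 1.669 m·K/W
  R'_conv,out = 1/(2πr h) = 1/(2π·0.0488·22.3) = 0.1462 m·K/W
ΣR = 0.003826 + 0.002759 + 1.669 + 0.1462 = 1.822 m·K/W
Q' = ΔT/ΣR = (119 K − 295.6 K)/1.822 = -96.9 W/m
(Negative Q' ⇒ heat flows inward; heat gain = 96.9 W/m.)

Q' = 96.9 W/m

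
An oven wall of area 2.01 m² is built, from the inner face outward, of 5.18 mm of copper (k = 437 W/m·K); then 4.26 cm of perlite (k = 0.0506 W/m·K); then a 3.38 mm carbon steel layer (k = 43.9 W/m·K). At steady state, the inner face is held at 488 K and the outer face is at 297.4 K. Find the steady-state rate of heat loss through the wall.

Q = 455 W

Resistance network (inner→outer):
  R_copper = L/(kA) = 0.00518/(437·2.01) = 5.897×10^-6 K/W
  R_perlite = L/(kA) = 0.0426/(0.0506·2.01) = 0.4189 K/W
  R_carbon steel = L/(kA) = 0.00338/(43.9·2.01) = 3.831×10^-5 K/W
ΣR = 5.897×10^-6 + 0.4189 + 3.831×10^-5 = 0.4189 K/W
Q = ΔT/ΣR = (488 K − 297.4 K)/0.4189 = 455 W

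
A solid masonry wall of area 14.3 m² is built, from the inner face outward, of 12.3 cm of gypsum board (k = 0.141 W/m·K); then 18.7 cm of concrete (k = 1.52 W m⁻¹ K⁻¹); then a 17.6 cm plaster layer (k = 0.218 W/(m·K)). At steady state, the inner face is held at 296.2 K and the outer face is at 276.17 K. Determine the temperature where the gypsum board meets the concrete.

T = 286.5 K

Treat each layer as a resistance in series:
  R_gypsum board = L/(kA) = 0.123/(0.141·14.3) = 0.06100 K/W
  R_concrete = L/(kA) = 0.187/(1.52·14.3) = 0.008603 K/W
  R_plaster = L/(kA) = 0.176/(0.218·14.3) = 0.05646 K/W
ΣR = 0.06100 + 0.008603 + 0.05646 = 0.1261 K/W
Q = ΔT/ΣR = (296.2 K − 276.17 K)/0.1261 = 158.8 W
From the inner boundary to the gypsum board/concrete interface, ΣR_partial = 0.06100 K/W.
T_interface = T_in − Q·ΣR_partial = 296.2 K − (158.8)(0.06100) = 286.5 K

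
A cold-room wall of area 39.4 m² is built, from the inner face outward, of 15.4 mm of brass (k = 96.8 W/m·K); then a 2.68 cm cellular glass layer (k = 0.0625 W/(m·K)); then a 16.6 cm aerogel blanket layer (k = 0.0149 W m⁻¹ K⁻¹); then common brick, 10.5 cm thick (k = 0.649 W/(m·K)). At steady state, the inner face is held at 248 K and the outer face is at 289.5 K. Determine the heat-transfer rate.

Q = 139 W

Resistance network (inner→outer):
  R_brass = L/(kA) = 0.0154/(96.8·39.4) = 4.038×10^-6 K/W
  R_cellular glass = L/(kA) = 0.0268/(0.0625·39.4) = 0.01088 K/W
  R_aerogel blanket = L/(kA) = 0.166/(0.0149·39.4) = 0.2828 K/W
  R_common brick = L/(kA) = 0.105/(0.649·39.4) = 0.004106 K/W
ΣR = 4.038×10^-6 + 0.01088 + 0.2828 + 0.004106 = 0.2978 K/W
Q = ΔT/ΣR = (248 K − 289.5 K)/0.2978 = -139 W
(Negative Q ⇒ heat flows inward; heat gain = 139 W.)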